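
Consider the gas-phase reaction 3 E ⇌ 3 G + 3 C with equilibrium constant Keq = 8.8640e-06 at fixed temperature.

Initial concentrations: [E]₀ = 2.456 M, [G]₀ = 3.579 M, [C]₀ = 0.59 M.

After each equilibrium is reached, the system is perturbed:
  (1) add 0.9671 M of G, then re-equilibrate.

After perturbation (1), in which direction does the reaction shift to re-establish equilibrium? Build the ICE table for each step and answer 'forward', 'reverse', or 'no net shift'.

Q₀ = 0.6356 vs Keq = 8.8640e-06 ⇒ Q>K, reverse
Step 1:
                   E          G          C
  Initial      2.456      3.579       0.59
  Change      0.5692    -0.5692    -0.5692
  Equil        3.025       3.01     0.0208
  solve Keq expr → x = -0.1897; check Q = 8.8640e-06
Then add 0.9671 M of G.
Step 2:
                   E          G          C
  Initial      3.025      3.977     0.0208
  Change    0.005012  -0.005012  -0.005012
  Equil         3.03      3.972    0.01579
  solve Keq expr → x = -0.001671; check Q = 8.8640e-06

Direction: reverse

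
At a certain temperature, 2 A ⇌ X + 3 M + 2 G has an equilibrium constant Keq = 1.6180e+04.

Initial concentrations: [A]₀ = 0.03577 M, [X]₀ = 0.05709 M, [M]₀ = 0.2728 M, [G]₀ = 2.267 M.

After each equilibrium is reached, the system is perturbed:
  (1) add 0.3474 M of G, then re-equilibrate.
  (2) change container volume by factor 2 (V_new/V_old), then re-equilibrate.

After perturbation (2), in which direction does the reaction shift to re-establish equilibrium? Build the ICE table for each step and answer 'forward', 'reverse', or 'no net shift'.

Q₀ = 4.655 vs Keq = 1.6180e+04 ⇒ Q<K, forward
Step 1:
                   A          X          M          G
  I          0.03577    0.05709     0.2728      2.267
  C         -0.03485    0.01743    0.05228    0.03485
  E       9.1560e-04    0.07452     0.3251      2.302
  solve Keq expr → x = 0.01743; check Q = 1.6180e+04
Then add 0.3474 M of G.
Step 2:
                   A          X          M          G
  I       9.1560e-04    0.07452     0.3251      2.649
  C       1.3665e-04 -6.8325e-05 -2.0498e-04 -1.3665e-04
  E         0.001052    0.07445     0.3249      2.649
  solve Keq expr → x = -6.8325e-05; check Q = 1.6180e+04
Then change container volume by factor 2 (V_new/V_old).
Step 3:
                   A          X          M          G
  I       5.2612e-04    0.03722     0.1624      1.325
  C       -3.9349e-04 1.9674e-04 5.9023e-04 3.9349e-04
  E       1.3264e-04    0.03742      0.163      1.325
  solve Keq expr → x = 1.9674e-04; check Q = 1.6180e+04

Direction: forward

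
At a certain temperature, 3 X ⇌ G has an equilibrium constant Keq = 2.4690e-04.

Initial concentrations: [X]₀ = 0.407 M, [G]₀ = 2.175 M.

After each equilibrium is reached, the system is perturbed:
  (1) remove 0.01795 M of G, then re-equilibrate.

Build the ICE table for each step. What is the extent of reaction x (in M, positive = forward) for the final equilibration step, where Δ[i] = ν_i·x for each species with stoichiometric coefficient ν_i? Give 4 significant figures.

Q₀ = 32.26 vs Keq = 2.4690e-04 ⇒ Q>K, reverse
Step 1:
                   X          G
  I            0.407      2.175
  C            6.301       -2.1
  E            6.708    0.07454
  solve Keq expr → x = -2.1; check Q = 2.4690e-04
Then remove 0.01795 M of G.
Step 2:
                   X          G
  I            6.708    0.05659
  C         -0.04899    0.01633
  E            6.659    0.07292
  solve Keq expr → x = 0.01633; check Q = 2.4690e-04

x = 0.01633 M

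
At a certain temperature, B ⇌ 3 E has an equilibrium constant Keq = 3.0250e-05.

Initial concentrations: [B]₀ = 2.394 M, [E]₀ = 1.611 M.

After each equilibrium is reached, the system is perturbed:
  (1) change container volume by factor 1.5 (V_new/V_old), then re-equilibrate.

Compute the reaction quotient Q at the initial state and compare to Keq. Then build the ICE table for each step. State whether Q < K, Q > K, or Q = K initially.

Q₀ = 1.746 vs Keq = 3.0250e-05 ⇒ Q>K, reverse
Step 1:
                    B           E
  Initial       2.394       1.611
  Change       0.5222      -1.566
  Equil         2.916     0.04452
  solve Keq expr → x = -0.5222; check Q = 3.0250e-05
Then change container volume by factor 1.5 (V_new/V_old).
Step 2:
                    B           E
  Initial       1.944     0.02968
  Change    -0.003063     0.00919
  Equil         1.941     0.03887
  solve Keq expr → x = 0.003063; check Q = 3.0250e-05

Q₀ = 1.746; Q > K (proceeds reverse)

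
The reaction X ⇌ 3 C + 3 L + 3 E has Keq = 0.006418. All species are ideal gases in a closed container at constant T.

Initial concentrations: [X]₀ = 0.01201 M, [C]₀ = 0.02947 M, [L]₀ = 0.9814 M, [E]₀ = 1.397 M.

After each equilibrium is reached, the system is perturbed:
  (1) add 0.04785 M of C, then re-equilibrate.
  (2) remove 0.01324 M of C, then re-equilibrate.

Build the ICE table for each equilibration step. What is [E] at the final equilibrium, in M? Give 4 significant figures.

[E]_eq = 1.372 M

Q₀ = 0.005492 vs Keq = 0.006418 ⇒ Q<K, forward
Step 1:
                  X         C         L         E
  init      0.01201   0.02947    0.9814     1.397
  Δ       -3.8982e-04  0.001169  0.001169  0.001169
  eq        0.01162   0.03064    0.9826     1.398
  solve Keq expr → x = 3.8982e-04; check Q = 0.006418
Then add 0.04785 M of C.
Step 2:
                  X         C         L         E
  init      0.01162   0.07849    0.9826     1.398
  Δ          0.0123   -0.0369   -0.0369   -0.0369
  eq        0.02392   0.04159    0.9457     1.361
  solve Keq expr → x = -0.0123; check Q = 0.006418
Then remove 0.01324 M of C.
Step 3:
                  X         C         L         E
  init      0.02392   0.02835    0.9457     1.361
  Δ       -0.003466    0.0104    0.0104    0.0104
  eq        0.02045   0.03875    0.9561     1.372
  solve Keq expr → x = 0.003466; check Q = 0.006418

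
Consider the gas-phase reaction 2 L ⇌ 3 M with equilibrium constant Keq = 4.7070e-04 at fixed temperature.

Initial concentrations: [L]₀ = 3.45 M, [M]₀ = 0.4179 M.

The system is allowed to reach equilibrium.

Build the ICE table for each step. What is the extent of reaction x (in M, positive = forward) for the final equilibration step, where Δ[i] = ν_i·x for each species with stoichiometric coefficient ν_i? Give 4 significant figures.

Q₀ = 0.006132 vs Keq = 4.7070e-04 ⇒ Q>K, reverse
Step 1:
                    L           M
  Initial        3.45      0.4179
  Change       0.1566      -0.235
  Equil         3.607      0.1829
  solve Keq expr → x = -0.07832; check Q = 4.7070e-04

x = -0.07832 M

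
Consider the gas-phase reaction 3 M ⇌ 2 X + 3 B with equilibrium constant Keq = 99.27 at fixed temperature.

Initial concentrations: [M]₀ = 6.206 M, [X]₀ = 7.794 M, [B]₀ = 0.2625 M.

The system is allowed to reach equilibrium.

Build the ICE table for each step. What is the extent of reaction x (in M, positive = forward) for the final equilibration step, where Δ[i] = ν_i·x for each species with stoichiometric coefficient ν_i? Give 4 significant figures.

Q₀ = 0.004597 vs Keq = 99.27 ⇒ Q<K, forward
Step 1:
                    M           X           B
  Initial       6.206       7.794      0.2625
  Change       -2.991       1.994       2.991
  Equil         3.215       9.788       3.253
  solve Keq expr → x = 0.997; check Q = 99.27

x = 0.997 M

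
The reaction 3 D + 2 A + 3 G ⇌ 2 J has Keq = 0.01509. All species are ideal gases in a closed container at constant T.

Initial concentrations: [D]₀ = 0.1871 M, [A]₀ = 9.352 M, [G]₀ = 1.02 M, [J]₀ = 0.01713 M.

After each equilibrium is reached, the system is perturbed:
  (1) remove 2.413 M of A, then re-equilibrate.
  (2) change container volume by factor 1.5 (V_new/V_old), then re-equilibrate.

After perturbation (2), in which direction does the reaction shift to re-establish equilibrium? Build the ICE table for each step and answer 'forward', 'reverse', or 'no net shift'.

Direction: reverse

Q₀ = 4.8271e-04 vs Keq = 0.01509 ⇒ Q<K, forward
Step 1:
                    D           A           G           J
  Initial      0.1871       9.352        1.02     0.01713
  Change     -0.05373    -0.03582    -0.05373     0.03582
  Equil        0.1334       9.316      0.9663     0.05295
  solve Keq expr → x = 0.01791; check Q = 0.01509
Then remove 2.413 M of A.
Step 2:
                    D           A           G           J
  Initial      0.1334       6.903      0.9663     0.05295
  Change      0.01152    0.007678     0.01152   -0.007678
  Equil        0.1449       6.911      0.9778     0.04527
  solve Keq expr → x = -0.003839; check Q = 0.01509
Then change container volume by factor 1.5 (V_new/V_old).
Step 3:
                    D           A           G           J
  Initial     0.09659       4.607      0.6519     0.03018
  Change      0.02512     0.01675     0.02512    -0.01675
  Equil        0.1217       4.624       0.677     0.01343
  solve Keq expr → x = -0.008373; check Q = 0.01509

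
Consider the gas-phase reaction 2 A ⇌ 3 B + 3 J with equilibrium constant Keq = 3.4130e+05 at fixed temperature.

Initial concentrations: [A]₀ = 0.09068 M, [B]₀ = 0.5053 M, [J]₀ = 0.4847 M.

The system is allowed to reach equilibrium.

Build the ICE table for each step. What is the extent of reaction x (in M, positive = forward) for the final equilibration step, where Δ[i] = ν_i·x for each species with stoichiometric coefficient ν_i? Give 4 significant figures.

Q₀ = 1.787 vs Keq = 3.4130e+05 ⇒ Q<K, forward
Step 1:
                    A           B           J
  Initial     0.09068      0.5053      0.4847
  Change     -0.09025      0.1354      0.1354
  Equil    4.2861e-04      0.6407      0.6201
  solve Keq expr → x = 0.04513; check Q = 3.4130e+05

x = 0.04513 M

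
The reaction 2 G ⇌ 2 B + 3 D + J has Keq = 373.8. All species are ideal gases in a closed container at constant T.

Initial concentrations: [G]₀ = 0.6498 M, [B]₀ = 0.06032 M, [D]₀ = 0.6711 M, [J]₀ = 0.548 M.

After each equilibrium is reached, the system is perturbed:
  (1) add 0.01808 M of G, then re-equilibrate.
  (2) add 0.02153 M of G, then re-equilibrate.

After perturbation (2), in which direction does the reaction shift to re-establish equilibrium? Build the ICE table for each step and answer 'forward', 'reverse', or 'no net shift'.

Direction: forward

Q₀ = 0.001427 vs Keq = 373.8 ⇒ Q<K, forward
Step 1:
                   G          B          D          J
  I           0.6498    0.06032     0.6711      0.548
  C          -0.5899     0.5899     0.8848     0.2949
  E          0.05992     0.6502      1.556     0.8429
  solve Keq expr → x = 0.2949; check Q = 373.8
Then add 0.01808 M of G.
Step 2:
                   G          B          D          J
  I            0.078     0.6502      1.556     0.8429
  C         -0.01507    0.01507    0.02261   0.007535
  E          0.06293     0.6653      1.579     0.8505
  solve Keq expr → x = 0.007535; check Q = 373.8
Then add 0.02153 M of G.
Step 3:
                   G          B          D          J
  I          0.08446     0.6653      1.579     0.8505
  C         -0.01784    0.01784    0.02677   0.008922
  E          0.06662     0.6831      1.605     0.8594
  solve Keq expr → x = 0.008922; check Q = 373.8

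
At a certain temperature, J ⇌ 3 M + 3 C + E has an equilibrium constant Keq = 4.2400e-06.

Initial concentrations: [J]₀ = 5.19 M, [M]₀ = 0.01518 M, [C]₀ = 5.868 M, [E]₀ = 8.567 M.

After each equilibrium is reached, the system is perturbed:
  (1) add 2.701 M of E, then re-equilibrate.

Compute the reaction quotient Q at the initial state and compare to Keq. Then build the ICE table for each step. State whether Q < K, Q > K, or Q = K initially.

Q₀ = 0.001167; Q > K (proceeds reverse)

Q₀ = 0.001167 vs Keq = 4.2400e-06 ⇒ Q>K, reverse
Step 1:
                   J          M          C          E
  I             5.19    0.01518      5.868      8.567
  C          0.00428   -0.01284   -0.01284   -0.00428
  E            5.194    0.00234      5.855      8.563
  solve Keq expr → x = -0.00428; check Q = 4.2400e-06
Then add 2.701 M of E.
Step 2:
                   J          M          C          E
  I            5.194    0.00234      5.855      11.26
  C       6.8095e-05 -2.0429e-04 -2.0429e-04 -6.8095e-05
  E            5.194   0.002136      5.855      11.26
  solve Keq expr → x = -6.8095e-05; check Q = 4.2400e-06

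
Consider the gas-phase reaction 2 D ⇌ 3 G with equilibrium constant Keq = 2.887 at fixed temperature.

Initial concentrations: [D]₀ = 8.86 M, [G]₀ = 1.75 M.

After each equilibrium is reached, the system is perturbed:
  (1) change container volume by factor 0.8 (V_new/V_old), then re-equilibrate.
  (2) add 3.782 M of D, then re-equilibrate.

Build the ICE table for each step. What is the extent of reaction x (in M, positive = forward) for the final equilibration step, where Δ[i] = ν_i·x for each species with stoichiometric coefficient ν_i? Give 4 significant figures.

x = 0.4296 M

Q₀ = 0.06827 vs Keq = 2.887 ⇒ Q<K, forward
Step 1:
                   D          G
  init          8.86       1.75
  Δ           -2.195      3.293
  eq           6.665      5.043
  solve Keq expr → x = 1.098; check Q = 2.887
Then change container volume by factor 0.8 (V_new/V_old).
Step 2:
                   D          G
  init         8.331      6.304
  Δ           0.2298    -0.3447
  eq           8.561      5.959
  solve Keq expr → x = -0.1149; check Q = 2.887
Then add 3.782 M of D.
Step 3:
                   D          G
  init         12.34      5.959
  Δ          -0.8593      1.289
  eq           11.48      7.248
  solve Keq expr → x = 0.4296; check Q = 2.887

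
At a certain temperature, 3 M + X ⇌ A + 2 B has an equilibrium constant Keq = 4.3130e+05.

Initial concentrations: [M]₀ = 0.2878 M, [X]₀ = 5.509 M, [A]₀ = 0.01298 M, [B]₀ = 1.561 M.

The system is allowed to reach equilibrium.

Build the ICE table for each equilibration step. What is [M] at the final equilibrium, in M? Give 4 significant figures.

[M]_eq = 0.005198 M

Q₀ = 0.2408 vs Keq = 4.3130e+05 ⇒ Q<K, forward
Step 1:
                    M           X           A           B
  Initial      0.2878       5.509     0.01298       1.561
  Change      -0.2826     -0.0942      0.0942      0.1884
  Equil      0.005198       5.415      0.1072       1.749
  solve Keq expr → x = 0.0942; check Q = 4.3130e+05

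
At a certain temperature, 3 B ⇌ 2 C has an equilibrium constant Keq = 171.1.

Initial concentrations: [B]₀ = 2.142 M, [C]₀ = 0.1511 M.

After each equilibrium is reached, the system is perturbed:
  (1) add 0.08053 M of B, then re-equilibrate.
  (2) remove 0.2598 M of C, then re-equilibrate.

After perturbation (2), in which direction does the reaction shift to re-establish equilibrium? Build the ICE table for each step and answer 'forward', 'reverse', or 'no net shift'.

Direction: forward

Q₀ = 0.002323 vs Keq = 171.1 ⇒ Q<K, forward
Step 1:
                  B         C
  Initial     2.142    0.1511
  Change     -1.914     1.276
  Equil      0.2283     1.427
  solve Keq expr → x = 0.6379; check Q = 171.1
Then add 0.08053 M of B.
Step 2:
                  B         C
  Initial    0.3088     1.427
  Change   -0.07521   0.05014
  Equil      0.2336     1.477
  solve Keq expr → x = 0.02507; check Q = 171.1
Then remove 0.2598 M of C.
Step 3:
                  B         C
  Initial    0.2336     1.217
  Change    -0.0263   0.01753
  Equil      0.2073     1.235
  solve Keq expr → x = 0.008767; check Q = 171.1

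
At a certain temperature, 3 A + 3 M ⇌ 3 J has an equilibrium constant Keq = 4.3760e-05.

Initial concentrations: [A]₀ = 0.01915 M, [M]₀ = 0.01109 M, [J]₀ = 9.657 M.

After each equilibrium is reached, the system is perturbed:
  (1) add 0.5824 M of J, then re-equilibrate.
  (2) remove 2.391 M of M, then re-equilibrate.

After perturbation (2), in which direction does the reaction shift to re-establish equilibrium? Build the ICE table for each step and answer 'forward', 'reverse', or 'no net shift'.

Q₀ = 9.4021e+13 vs Keq = 4.3760e-05 ⇒ Q>K, reverse
Step 1:
                    A           M           J
  Initial     0.01915     0.01109       9.657
  Change        7.609       7.609      -7.609
  Equil         7.628        7.62       2.048
  solve Keq expr → x = -2.536; check Q = 4.3760e-05
Then add 0.5824 M of J.
Step 2:
                    A           M           J
  Initial       7.628        7.62       2.631
  Change       0.3756      0.3756     -0.3756
  Equil         8.004       7.995       2.255
  solve Keq expr → x = -0.1252; check Q = 4.3760e-05
Then remove 2.391 M of M.
Step 3:
                    A           M           J
  Initial       8.004       5.604       2.255
  Change       0.4509      0.4509     -0.4509
  Equil         8.454       6.055       1.804
  solve Keq expr → x = -0.1503; check Q = 4.3760e-05

Direction: reverse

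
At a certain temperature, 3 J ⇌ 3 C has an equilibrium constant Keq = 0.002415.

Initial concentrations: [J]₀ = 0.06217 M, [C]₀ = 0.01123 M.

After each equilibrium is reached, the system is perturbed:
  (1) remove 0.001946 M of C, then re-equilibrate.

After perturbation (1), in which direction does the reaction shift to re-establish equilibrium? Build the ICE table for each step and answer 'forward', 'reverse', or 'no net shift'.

Direction: forward

Q₀ = 0.005894 vs Keq = 0.002415 ⇒ Q>K, reverse
Step 1:
                   J          C
  Initial    0.06217    0.01123
  Change    0.002547  -0.002547
  Equil      0.06472   0.008683
  solve Keq expr → x = -8.4907e-04; check Q = 0.002415
Then remove 0.001946 M of C.
Step 2:
                   J          C
  Initial    0.06472   0.006737
  Change   -0.001716   0.001716
  Equil        0.063   0.008453
  solve Keq expr → x = 5.7193e-04; check Q = 0.002415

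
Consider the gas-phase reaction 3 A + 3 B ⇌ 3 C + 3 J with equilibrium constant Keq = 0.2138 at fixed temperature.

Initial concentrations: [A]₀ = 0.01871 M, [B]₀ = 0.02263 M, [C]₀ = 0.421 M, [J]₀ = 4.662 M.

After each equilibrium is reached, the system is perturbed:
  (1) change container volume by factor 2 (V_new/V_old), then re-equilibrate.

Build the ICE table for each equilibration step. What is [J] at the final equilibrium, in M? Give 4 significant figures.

Q₀ = 9.9607e+10 vs Keq = 0.2138 ⇒ Q>K, reverse
Step 1:
                   A          B          C          J
  I          0.01871    0.02263      0.421      4.662
  C           0.3966     0.3966    -0.3966    -0.3966
  E           0.4153     0.4192    0.02441      4.265
  solve Keq expr → x = -0.1322; check Q = 0.2138
Then change container volume by factor 2 (V_new/V_old).
Step 2:
                   A          B          C          J
  I           0.2077     0.2096     0.0122      2.133
  C                0          0          0          0
  E           0.2077     0.2096     0.0122      2.133
  solve Keq expr → x = 0; check Q = 0.2138

[J]_eq = 2.133 M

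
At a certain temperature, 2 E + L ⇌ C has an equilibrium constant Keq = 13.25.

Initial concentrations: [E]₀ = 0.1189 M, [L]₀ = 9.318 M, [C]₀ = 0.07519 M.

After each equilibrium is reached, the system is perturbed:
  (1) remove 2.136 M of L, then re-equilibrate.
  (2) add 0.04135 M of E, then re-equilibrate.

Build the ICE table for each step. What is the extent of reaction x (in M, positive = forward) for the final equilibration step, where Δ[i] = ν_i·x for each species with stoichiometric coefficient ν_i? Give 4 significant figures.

Q₀ = 0.5708 vs Keq = 13.25 ⇒ Q<K, forward
Step 1:
                   E          L          C
  init        0.1189      9.318    0.07519
  Δ         -0.08777   -0.04389    0.04389
  eq         0.03113      9.274     0.1191
  solve Keq expr → x = 0.04389; check Q = 13.25
Then remove 2.136 M of L.
Step 2:
                   E          L          C
  init       0.03113      7.138     0.1191
  Δ         0.004045   0.002023  -0.002023
  eq         0.03517       7.14     0.1171
  solve Keq expr → x = -0.002023; check Q = 13.25
Then add 0.04135 M of E.
Step 3:
                   E          L          C
  init       0.07652       7.14     0.1171
  Δ         -0.03852   -0.01926    0.01926
  eq         0.03801      7.121     0.1363
  solve Keq expr → x = 0.01926; check Q = 13.25

x = 0.01926 M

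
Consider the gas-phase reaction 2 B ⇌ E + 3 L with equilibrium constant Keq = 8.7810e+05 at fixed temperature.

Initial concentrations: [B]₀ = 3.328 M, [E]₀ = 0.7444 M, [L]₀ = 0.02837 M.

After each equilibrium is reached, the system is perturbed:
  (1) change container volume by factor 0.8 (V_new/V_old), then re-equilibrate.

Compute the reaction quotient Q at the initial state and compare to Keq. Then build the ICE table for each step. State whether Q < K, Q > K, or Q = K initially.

Q₀ = 1.5347e-06 vs Keq = 8.7810e+05 ⇒ Q<K, forward
Step 1:
                  B         E         L
  Initial     3.328    0.7444   0.02837
  Change      -3.31     1.655     4.964
  Equil     0.01844     2.399     4.993
  solve Keq expr → x = 1.655; check Q = 8.7810e+05
Then change container volume by factor 0.8 (V_new/V_old).
Step 2:
                  B         E         L
  Initial   0.02305     2.999     6.241
  Change    0.00569 -0.002845 -0.008535
  Equil     0.02874     2.996     6.232
  solve Keq expr → x = -0.002845; check Q = 8.7810e+05

Q₀ = 1.5347e-06; Q < K (proceeds forward)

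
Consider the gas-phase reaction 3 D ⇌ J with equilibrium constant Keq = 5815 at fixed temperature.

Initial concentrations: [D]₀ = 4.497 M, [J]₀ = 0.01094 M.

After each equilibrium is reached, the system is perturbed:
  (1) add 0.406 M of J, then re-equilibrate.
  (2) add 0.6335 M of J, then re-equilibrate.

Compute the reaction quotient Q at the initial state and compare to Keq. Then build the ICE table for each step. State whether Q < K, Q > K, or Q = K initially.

Q₀ = 1.2030e-04; Q < K (proceeds forward)

Q₀ = 1.2030e-04 vs Keq = 5815 ⇒ Q<K, forward
Step 1:
                   D          J
  init         4.497    0.01094
  Δ           -4.434      1.478
  eq          0.0635      1.489
  solve Keq expr → x = 1.478; check Q = 5815
Then add 0.406 M of J.
Step 2:
                   D          J
  init        0.0635      1.895
  Δ         0.005293  -0.001764
  eq         0.06879      1.893
  solve Keq expr → x = -0.001764; check Q = 5815
Then add 0.6335 M of J.
Step 3:
                   D          J
  init       0.06879      2.527
  Δ         0.006925  -0.002308
  eq         0.07572      2.524
  solve Keq expr → x = -0.002308; check Q = 5815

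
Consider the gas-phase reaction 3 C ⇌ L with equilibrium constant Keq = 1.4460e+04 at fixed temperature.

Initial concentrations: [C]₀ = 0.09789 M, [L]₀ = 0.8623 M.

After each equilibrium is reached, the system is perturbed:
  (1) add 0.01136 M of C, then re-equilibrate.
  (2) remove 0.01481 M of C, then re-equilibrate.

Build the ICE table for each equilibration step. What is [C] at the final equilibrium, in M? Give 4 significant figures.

[C]_eq = 0.03934 M

Q₀ = 919.3 vs Keq = 1.4460e+04 ⇒ Q<K, forward
Step 1:
                  C         L
  I         0.09789    0.8623
  C        -0.05853   0.01951
  E         0.03936    0.8818
  solve Keq expr → x = 0.01951; check Q = 1.4460e+04
Then add 0.01136 M of C.
Step 2:
                  C         L
  I         0.05072    0.8818
  C         -0.0113  0.003768
  E         0.03942    0.8856
  solve Keq expr → x = 0.003768; check Q = 1.4460e+04
Then remove 0.01481 M of C.
Step 3:
                  C         L
  I         0.02461    0.8856
  C         0.01474 -0.004912
  E         0.03934    0.8807
  solve Keq expr → x = -0.004912; check Q = 1.4460e+04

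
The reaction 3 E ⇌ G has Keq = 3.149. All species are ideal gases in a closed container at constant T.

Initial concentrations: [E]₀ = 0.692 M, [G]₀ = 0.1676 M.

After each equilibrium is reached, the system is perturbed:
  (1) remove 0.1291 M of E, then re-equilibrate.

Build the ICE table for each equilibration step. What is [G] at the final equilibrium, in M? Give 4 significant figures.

Q₀ = 0.5058 vs Keq = 3.149 ⇒ Q<K, forward
Step 1:
                  E         G
  init        0.692    0.1676
  Δ         -0.2598    0.0866
  eq         0.4322    0.2542
  solve Keq expr → x = 0.0866; check Q = 3.149
Then remove 0.1291 M of E.
Step 2:
                  E         G
  init       0.3031    0.2542
  Δ          0.1077   -0.0359
  eq         0.4108    0.2183
  solve Keq expr → x = -0.0359; check Q = 3.149

[G]_eq = 0.2183 M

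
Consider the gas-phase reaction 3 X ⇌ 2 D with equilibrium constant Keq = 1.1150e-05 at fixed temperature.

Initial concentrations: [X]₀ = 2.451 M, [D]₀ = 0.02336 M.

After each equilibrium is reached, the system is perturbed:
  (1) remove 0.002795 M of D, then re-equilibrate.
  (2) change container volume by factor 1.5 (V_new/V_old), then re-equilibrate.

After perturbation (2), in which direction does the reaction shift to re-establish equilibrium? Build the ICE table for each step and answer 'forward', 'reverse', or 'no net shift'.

Direction: reverse

Q₀ = 3.7061e-05 vs Keq = 1.1150e-05 ⇒ Q>K, reverse
Step 1:
                  X         D
  Initial     2.451   0.02336
  Change    0.01564  -0.01042
  Equil       2.467   0.01294
  solve Keq expr → x = -0.005212; check Q = 1.1150e-05
Then remove 0.002795 M of D.
Step 2:
                  X         D
  Initial     2.467   0.01014
  Change  -0.004144  0.002762
  Equil       2.462    0.0129
  solve Keq expr → x = 0.001381; check Q = 1.1150e-05
Then change container volume by factor 1.5 (V_new/V_old).
Step 3:
                  X         D
  Initial     1.642  0.008602
  Change   0.002345 -0.001563
  Equil       1.644  0.007039
  solve Keq expr → x = -7.8174e-04; check Q = 1.1150e-05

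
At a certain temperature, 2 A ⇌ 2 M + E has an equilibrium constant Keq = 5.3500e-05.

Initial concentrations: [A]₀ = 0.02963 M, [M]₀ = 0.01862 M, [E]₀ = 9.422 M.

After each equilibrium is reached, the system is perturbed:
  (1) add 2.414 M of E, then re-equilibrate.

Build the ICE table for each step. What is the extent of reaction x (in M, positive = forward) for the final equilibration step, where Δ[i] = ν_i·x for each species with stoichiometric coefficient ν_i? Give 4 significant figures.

x = -6.1766e-06 M

Q₀ = 3.721 vs Keq = 5.3500e-05 ⇒ Q>K, reverse
Step 1:
                   A          M          E
  Initial    0.02963    0.01862      9.422
  Change     0.01851   -0.01851  -0.009253
  Equil      0.04814 1.1476e-04      9.413
  solve Keq expr → x = -0.009253; check Q = 5.3500e-05
Then add 2.414 M of E.
Step 2:
                   A          M          E
  Initial    0.04814 1.1476e-04      11.83
  Change  1.2353e-05 -1.2353e-05 -6.1766e-06
  Equil      0.04815 1.0240e-04      11.83
  solve Keq expr → x = -6.1766e-06; check Q = 5.3500e-05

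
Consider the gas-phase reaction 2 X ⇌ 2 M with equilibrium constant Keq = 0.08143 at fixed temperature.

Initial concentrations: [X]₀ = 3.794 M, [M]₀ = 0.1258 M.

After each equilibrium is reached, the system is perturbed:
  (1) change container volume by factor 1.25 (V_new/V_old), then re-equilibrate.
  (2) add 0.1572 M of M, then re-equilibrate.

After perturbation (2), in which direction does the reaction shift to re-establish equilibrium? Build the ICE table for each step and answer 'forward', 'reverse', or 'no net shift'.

Q₀ = 0.001099 vs Keq = 0.08143 ⇒ Q<K, forward
Step 1:
                  X         M
  I           3.794    0.1258
  C         -0.7444    0.7444
  E            3.05    0.8702
  solve Keq expr → x = 0.3722; check Q = 0.08143
Then change container volume by factor 1.25 (V_new/V_old).
Step 2:
                  X         M
  I            2.44    0.6962
  C               0         0
  E            2.44    0.6962
  solve Keq expr → x = 0; check Q = 0.08143
Then add 0.1572 M of M.
Step 3:
                  X         M
  I            2.44    0.8534
  C          0.1223   -0.1223
  E           2.562    0.7311
  solve Keq expr → x = -0.06115; check Q = 0.08143

Direction: reverse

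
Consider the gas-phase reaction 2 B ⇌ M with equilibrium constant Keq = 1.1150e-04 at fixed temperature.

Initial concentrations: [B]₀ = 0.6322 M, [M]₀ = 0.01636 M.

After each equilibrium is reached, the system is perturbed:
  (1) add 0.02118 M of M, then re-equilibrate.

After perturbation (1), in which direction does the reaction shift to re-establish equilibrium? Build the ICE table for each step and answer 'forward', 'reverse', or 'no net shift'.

Q₀ = 0.04093 vs Keq = 1.1150e-04 ⇒ Q>K, reverse
Step 1:
                    B           M
  Initial      0.6322     0.01636
  Change      0.03262    -0.01631
  Equil        0.6648  4.9282e-05
  solve Keq expr → x = -0.01631; check Q = 1.1150e-04
Then add 0.02118 M of M.
Step 2:
                    B           M
  Initial      0.6648     0.02123
  Change      0.04235    -0.02117
  Equil        0.7072  5.5760e-05
  solve Keq expr → x = -0.02117; check Q = 1.1150e-04

Direction: reverse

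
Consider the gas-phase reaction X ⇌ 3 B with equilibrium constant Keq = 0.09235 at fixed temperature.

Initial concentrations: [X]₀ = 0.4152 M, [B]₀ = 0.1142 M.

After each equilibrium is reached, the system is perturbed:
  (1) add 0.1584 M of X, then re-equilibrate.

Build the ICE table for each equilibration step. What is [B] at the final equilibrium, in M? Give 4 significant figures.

Q₀ = 0.003587 vs Keq = 0.09235 ⇒ Q<K, forward
Step 1:
                    X           B
  I            0.4152      0.1142
  C          -0.06785      0.2035
  E            0.3474      0.3177
  solve Keq expr → x = 0.06785; check Q = 0.09235
Then add 0.1584 M of X.
Step 2:
                    X           B
  I            0.5058      0.3177
  C          -0.01309     0.03926
  E            0.4927       0.357
  solve Keq expr → x = 0.01309; check Q = 0.09235

[B]_eq = 0.357 M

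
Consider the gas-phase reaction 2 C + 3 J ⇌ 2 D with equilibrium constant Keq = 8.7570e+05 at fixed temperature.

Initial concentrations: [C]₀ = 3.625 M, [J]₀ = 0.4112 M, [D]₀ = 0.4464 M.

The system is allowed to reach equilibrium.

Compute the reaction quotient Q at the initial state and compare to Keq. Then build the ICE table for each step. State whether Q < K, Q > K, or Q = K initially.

Q₀ = 0.2181 vs Keq = 8.7570e+05 ⇒ Q<K, forward
Step 1:
                  C         J         D
  Initial     3.625    0.4112    0.4464
  Change    -0.2716   -0.4075    0.2716
  Equil       3.353  0.003741     0.718
  solve Keq expr → x = 0.1358; check Q = 8.7570e+05

Q₀ = 0.2181; Q < K (proceeds forward)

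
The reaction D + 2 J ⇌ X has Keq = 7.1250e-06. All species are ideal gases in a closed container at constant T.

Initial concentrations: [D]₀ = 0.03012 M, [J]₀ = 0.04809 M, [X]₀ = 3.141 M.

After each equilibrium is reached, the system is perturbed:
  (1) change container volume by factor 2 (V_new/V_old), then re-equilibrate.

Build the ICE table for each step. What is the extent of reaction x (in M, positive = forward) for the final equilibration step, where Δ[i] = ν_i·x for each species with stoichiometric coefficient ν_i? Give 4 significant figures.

x = -3.3914e-04 M

Q₀ = 4.5092e+04 vs Keq = 7.1250e-06 ⇒ Q>K, reverse
Step 1:
                   D          J          X
  Initial    0.03012    0.04809      3.141
  Change        3.14       6.28      -3.14
  Equil         3.17      6.328 9.0458e-04
  solve Keq expr → x = -3.14; check Q = 7.1250e-06
Then change container volume by factor 2 (V_new/V_old).
Step 2:
                   D          J          X
  Initial      1.585      3.164 4.5229e-04
  Change  3.3914e-04 6.7829e-04 -3.3914e-04
  Equil        1.585      3.165 1.1314e-04
  solve Keq expr → x = -3.3914e-04; check Q = 7.1250e-06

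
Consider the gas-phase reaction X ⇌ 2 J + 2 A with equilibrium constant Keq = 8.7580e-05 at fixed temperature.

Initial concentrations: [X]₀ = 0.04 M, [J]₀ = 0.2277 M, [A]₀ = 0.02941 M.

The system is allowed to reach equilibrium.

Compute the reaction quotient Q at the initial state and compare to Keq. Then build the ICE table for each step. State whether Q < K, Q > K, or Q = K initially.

Q₀ = 0.001121; Q > K (proceeds reverse)

Q₀ = 0.001121 vs Keq = 8.7580e-05 ⇒ Q>K, reverse
Step 1:
                  X         J         A
  init         0.04    0.2277   0.02941
  Δ        0.009697  -0.01939  -0.01939
  eq         0.0497    0.2083   0.01002
  solve Keq expr → x = -0.009697; check Q = 8.7580e-05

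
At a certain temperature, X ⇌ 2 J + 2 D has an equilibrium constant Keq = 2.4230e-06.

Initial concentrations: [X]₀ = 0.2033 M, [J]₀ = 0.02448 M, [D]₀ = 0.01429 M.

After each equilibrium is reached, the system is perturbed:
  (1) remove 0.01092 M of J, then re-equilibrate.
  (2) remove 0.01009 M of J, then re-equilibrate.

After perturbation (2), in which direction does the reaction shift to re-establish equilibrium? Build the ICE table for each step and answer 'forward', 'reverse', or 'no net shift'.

Q₀ = 6.0194e-07 vs Keq = 2.4230e-06 ⇒ Q<K, forward
Step 1:
                   X          J          D
  I           0.2033    0.02448    0.01429
  C        -0.003736   0.007473   0.007473
  E           0.1996    0.03195    0.02176
  solve Keq expr → x = 0.003736; check Q = 2.4230e-06
Then remove 0.01092 M of J.
Step 2:
                   X          J          D
  I           0.1996    0.02103    0.02176
  C        -0.002447   0.004894   0.004894
  E           0.1971    0.02593    0.02666
  solve Keq expr → x = 0.002447; check Q = 2.4230e-06
Then remove 0.01009 M of J.
Step 3:
                   X          J          D
  I           0.1971    0.01584    0.02666
  C        -0.002752   0.005503   0.005503
  E           0.1944    0.02134    0.03216
  solve Keq expr → x = 0.002752; check Q = 2.4230e-06

Direction: forward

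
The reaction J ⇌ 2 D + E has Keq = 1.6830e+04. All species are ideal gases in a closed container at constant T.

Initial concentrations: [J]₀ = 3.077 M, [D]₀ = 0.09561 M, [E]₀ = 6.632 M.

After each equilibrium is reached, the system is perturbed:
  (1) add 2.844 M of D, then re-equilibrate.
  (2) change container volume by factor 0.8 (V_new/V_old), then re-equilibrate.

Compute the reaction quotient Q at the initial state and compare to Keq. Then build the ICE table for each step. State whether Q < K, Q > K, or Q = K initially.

Q₀ = 0.0197; Q < K (proceeds forward)

Q₀ = 0.0197 vs Keq = 1.6830e+04 ⇒ Q<K, forward
Step 1:
                  J         D         E
  init        3.077   0.09561     6.632
  Δ          -3.055      6.11     3.055
  eq        0.02216     6.205     9.687
  solve Keq expr → x = 3.055; check Q = 1.6830e+04
Then add 2.844 M of D.
Step 2:
                  J         D         E
  init      0.02216     9.049     9.687
  Δ         0.02435  -0.04869  -0.02435
  eq        0.04651     9.001     9.662
  solve Keq expr → x = -0.02435; check Q = 1.6830e+04
Then change container volume by factor 0.8 (V_new/V_old).
Step 3:
                  J         D         E
  init      0.05814     11.25     12.08
  Δ         0.03146  -0.06291  -0.03146
  eq        0.08959     11.19     12.05
  solve Keq expr → x = -0.03146; check Q = 1.6830e+04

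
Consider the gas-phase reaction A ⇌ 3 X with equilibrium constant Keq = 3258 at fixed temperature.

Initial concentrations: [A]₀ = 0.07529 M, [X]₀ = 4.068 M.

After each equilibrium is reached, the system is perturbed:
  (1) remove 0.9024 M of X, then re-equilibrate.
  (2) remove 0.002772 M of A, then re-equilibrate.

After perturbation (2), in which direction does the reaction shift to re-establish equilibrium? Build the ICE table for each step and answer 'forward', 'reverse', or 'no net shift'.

Q₀ = 894.1 vs Keq = 3258 ⇒ Q<K, forward
Step 1:
                    A           X
  I           0.07529       4.068
  C          -0.05215      0.1565
  E           0.02314       4.224
  solve Keq expr → x = 0.05215; check Q = 3258
Then remove 0.9024 M of X.
Step 2:
                    A           X
  I           0.02314       3.322
  C          -0.01153     0.03459
  E           0.01161       3.357
  solve Keq expr → x = 0.01153; check Q = 3258
Then remove 0.002772 M of A.
Step 3:
                    A           X
  I          0.008836       3.357
  C          0.002689   -0.008066
  E           0.01152       3.349
  solve Keq expr → x = -0.002689; check Q = 3258

Direction: reverse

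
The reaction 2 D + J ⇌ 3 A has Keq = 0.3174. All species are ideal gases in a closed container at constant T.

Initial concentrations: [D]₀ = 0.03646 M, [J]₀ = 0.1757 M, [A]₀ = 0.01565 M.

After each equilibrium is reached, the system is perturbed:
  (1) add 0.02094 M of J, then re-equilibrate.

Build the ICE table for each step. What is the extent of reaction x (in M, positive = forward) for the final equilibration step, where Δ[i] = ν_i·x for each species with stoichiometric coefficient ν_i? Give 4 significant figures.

x = 2.6445e-04 M

Q₀ = 0.01641 vs Keq = 0.3174 ⇒ Q<K, forward
Step 1:
                   D          J          A
  I          0.03646     0.1757    0.01565
  C         -0.01124  -0.005618    0.01686
  E          0.02522     0.1701    0.03251
  solve Keq expr → x = 0.005618; check Q = 0.3174
Then add 0.02094 M of J.
Step 2:
                   D          J          A
  I          0.02522      0.191    0.03251
  C       -5.2889e-04 -2.6445e-04 7.9334e-04
  E          0.02469     0.1908     0.0333
  solve Keq expr → x = 2.6445e-04; check Q = 0.3174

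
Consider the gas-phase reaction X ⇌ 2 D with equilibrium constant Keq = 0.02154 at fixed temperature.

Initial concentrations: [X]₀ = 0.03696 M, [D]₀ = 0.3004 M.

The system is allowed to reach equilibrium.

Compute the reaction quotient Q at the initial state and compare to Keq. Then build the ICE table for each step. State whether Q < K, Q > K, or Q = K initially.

Q₀ = 2.442; Q > K (proceeds reverse)

Q₀ = 2.442 vs Keq = 0.02154 ⇒ Q>K, reverse
Step 1:
                   X          D
  Initial    0.03696     0.3004
  Change       0.121    -0.2421
  Equil        0.158    0.05834
  solve Keq expr → x = -0.121; check Q = 0.02154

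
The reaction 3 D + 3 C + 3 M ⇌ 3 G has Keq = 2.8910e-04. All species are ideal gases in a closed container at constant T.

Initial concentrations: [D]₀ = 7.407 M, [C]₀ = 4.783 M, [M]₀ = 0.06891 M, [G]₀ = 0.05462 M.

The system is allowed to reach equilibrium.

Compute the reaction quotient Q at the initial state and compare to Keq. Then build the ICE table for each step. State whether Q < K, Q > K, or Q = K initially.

Q₀ = 1.1199e-05 vs Keq = 2.8910e-04 ⇒ Q<K, forward
Step 1:
                    D           C           M           G
  init          7.407       4.783     0.06891     0.05462
  Δ          -0.03167    -0.03167    -0.03167     0.03167
  eq            7.375       4.751     0.03724     0.08629
  solve Keq expr → x = 0.01056; check Q = 2.8910e-04

Q₀ = 1.1199e-05; Q < K (proceeds forward)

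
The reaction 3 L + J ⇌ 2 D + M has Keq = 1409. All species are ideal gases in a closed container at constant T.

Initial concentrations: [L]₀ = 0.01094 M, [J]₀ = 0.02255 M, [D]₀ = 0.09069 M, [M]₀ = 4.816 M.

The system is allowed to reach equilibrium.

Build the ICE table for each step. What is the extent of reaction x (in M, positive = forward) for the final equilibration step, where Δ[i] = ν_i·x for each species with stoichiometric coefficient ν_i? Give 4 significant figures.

x = -0.01764 M

Q₀ = 1.3415e+06 vs Keq = 1409 ⇒ Q>K, reverse
Step 1:
                  L         J         D         M
  Initial   0.01094   0.02255   0.09069     4.816
  Change    0.05291   0.01764  -0.03527  -0.01764
  Equil     0.06385   0.04019   0.05542     4.798
  solve Keq expr → x = -0.01764; check Q = 1409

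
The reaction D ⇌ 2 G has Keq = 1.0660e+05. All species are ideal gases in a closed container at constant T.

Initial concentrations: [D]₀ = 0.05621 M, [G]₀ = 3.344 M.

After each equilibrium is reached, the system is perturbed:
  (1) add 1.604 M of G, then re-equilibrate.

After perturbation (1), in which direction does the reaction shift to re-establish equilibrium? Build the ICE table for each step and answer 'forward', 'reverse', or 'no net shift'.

Q₀ = 198.9 vs Keq = 1.0660e+05 ⇒ Q<K, forward
Step 1:
                  D         G
  I         0.05621     3.344
  C         -0.0561    0.1122
  E       1.1206e-04     3.456
  solve Keq expr → x = 0.0561; check Q = 1.0660e+05
Then add 1.604 M of G.
Step 2:
                  D         G
  I       1.1206e-04      5.06
  C       1.2812e-04 -2.5624e-04
  E       2.4018e-04      5.06
  solve Keq expr → x = -1.2812e-04; check Q = 1.0660e+05

Direction: reverse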